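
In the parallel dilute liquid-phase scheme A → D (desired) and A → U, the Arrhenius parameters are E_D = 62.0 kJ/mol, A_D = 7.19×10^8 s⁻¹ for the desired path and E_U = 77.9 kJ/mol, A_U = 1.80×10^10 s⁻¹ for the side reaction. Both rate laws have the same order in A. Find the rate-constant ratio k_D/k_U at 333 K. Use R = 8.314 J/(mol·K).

12.5

With equal orders, S_{D/U} = k_D/k_U = (A_D/A_U)·exp[(E_U−E_D)/(RT)].
(E_U−E_D)/(RT) = (77.9−62.0)×10³/(8.314×333) = 15900/2769 = 5.743.
k_D/k_U = (7.19×10^8/1.80×10^10)·exp(5.743) = 0.03994 × 312.0 = 12.5.
Since E_D < E_U, lowering the temperature improves selectivity toward D.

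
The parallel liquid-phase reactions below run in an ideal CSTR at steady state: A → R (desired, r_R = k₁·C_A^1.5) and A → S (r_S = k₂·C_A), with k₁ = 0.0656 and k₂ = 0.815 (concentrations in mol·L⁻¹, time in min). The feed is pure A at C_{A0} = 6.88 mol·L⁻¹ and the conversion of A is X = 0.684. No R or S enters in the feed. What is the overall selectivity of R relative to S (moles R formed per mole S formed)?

Exit C_A = C_{A0}(1−X) = 6.88×0.316 = 2.174 mol·L⁻¹.
In a CSTR the entire volume is at exit conditions, so r_R = 0.0656×2.174^1.5 = 0.2103 and r_S = 0.815×2.174 = 1.772.
Overall selectivity = C_R/C_S = r_Rτ/(r_Sτ) = r_R/r_S = 0.119.

0.119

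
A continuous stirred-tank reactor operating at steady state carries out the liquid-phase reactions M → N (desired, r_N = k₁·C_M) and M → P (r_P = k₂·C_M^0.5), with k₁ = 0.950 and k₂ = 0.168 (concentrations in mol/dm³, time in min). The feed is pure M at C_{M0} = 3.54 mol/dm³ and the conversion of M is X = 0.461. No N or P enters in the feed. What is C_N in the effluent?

1.45 mol/dm³

Exit C_M = C_{M0}(1−X) = 3.54×0.539 = 1.908 mol/dm³.
A CSTR operates uniformly at the exit composition, giving r_N = 1.813 and r_P = 0.2321 (each k·C_M^n at C_M = 1.908).
Fraction of consumed M going to N: r_N/(r_N+r_P) = 0.8865.
C_N = 0.8865·C_{M0}·X = 0.8865×3.54×0.461 = 1.45 mol/dm³.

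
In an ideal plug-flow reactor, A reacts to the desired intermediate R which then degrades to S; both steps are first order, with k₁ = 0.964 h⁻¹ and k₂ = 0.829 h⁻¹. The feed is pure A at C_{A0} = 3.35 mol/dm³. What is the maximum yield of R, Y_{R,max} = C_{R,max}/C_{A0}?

For a first-order series the maximum intermediate yield is C_{R,max}/C_{A0} = (k₁/k₂)^[k₂/(k₂−k₁)].
= (0.964/0.829)^(0.829/(0.829−0.964)) = (1.163)^(-6.141) = 0.3960.

0.396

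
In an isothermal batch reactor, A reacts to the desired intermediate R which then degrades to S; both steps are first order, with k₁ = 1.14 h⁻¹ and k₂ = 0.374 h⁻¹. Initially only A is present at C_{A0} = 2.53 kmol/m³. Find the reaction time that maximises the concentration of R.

1.45 h

For first-order series the maximum of C_R occurs at t_opt = ln(k₂/k₁)/(k₂−k₁).
= ln(0.374/1.14)/(0.374−1.14) = ln(0.3281)/-0.7660 = -1.115/-0.7660 = 1.45 h.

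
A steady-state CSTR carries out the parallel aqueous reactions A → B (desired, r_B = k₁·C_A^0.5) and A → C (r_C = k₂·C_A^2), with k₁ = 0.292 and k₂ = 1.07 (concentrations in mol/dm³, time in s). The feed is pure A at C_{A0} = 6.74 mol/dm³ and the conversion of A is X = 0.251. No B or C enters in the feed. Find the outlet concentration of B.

0.0397 mol/dm³

Exit C_A = C_{A0}(1−X) = 6.74×0.749 = 5.048 mol/dm³.
A CSTR operates uniformly at the exit composition, giving r_B = 0.6561 and r_C = 27.27 (each k·C_A^n at C_A = 5.048).
Fraction of consumed A going to B: r_B/(r_B+r_C) = 0.02349.
C_B = 0.02349·C_{A0}·X = 0.02349×6.74×0.251 = 0.0397 mol/dm³.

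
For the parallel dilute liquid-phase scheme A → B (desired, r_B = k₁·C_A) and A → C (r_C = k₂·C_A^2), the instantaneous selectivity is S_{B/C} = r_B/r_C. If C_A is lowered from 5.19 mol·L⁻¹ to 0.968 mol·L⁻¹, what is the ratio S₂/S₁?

5.36

S_{B/C} = (k₁/k₂)·C_A⁻¹, so S₂/S₁ = (C_{A,2}/C_{A,1})⁻¹.
= 5.19/0.968 = 5.36.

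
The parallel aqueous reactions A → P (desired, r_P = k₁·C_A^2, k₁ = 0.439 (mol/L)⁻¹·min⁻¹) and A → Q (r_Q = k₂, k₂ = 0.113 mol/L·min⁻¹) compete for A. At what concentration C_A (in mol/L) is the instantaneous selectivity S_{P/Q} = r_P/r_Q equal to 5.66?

S_{P/Q} = (k₁/k₂)·C_A^2 ⇒ C_A = (S·k₂/k₁)^(0.5).
= (5.66×0.113/0.439)^(0.5) = (1.457)^(0.5) = 1.21 mol/L.

1.21 mol/L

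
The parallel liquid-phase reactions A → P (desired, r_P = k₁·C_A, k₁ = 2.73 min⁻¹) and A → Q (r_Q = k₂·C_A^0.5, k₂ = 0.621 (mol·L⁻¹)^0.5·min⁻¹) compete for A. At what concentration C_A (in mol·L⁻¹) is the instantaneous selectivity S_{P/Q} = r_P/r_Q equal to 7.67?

3.04 mol·L⁻¹

S_{P/Q} = (k₁/k₂)·C_A^0.5 ⇒ C_A = (S·k₂/k₁)^(2).
= (7.67×0.621/2.73)^(2) = (1.745)^(2) = 3.04 mol·L⁻¹.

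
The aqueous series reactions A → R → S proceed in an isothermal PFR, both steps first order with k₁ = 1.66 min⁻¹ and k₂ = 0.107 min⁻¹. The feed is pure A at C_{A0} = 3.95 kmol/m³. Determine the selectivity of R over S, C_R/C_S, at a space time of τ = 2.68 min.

3.98

Solving the coupled first-order balances gives C_R(τ) = [k₁/(k₂−k₁)]·C_{A0}·(e^(−k₁τ) − e^(−k₂τ)).
e^(−k₁τ) = e^(−1.66×2.68) = e^(−4.449) = 0.01169; e^(−k₂τ) = e^(−0.2868) = 0.7507.
C_R = 1.66×3.95/(0.107−1.66) × (0.01169−0.7507) = (-4.222)×(-0.7390) = 3.120 kmol/m³.
C_A = C_{A0}e^(−k₁τ) = 0.04619 kmol/m³, so C_S = C_{A0}−C_A−C_R = 0.7836 kmol/m³; C_R/C_S = 3.98.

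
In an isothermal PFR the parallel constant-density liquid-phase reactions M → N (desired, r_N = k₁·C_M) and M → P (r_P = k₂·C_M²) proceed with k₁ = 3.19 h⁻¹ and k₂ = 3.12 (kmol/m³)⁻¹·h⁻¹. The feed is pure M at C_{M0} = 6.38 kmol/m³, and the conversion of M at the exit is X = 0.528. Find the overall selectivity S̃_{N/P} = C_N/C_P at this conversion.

0.226

C_M = C_{M0}(1−X) = 3.011 kmol/m³.
Along a PFR/batch, dC_N/dC_M = −r_N/(r_N+r_P) = −k₁/(k₁+k₂·C_M).
Integrating from C_{M0} to C_M: C_N = (3.19/3.12)·ln[(3.19+3.12·6.38)/(3.19+3.12·3.01)] = 1.022·ln(23.10/12.59) = 0.6207 kmol/m³.
C_P = (C_{M0}−C_M)−C_N = 2.748 kmol/m³; S̃_{N/P} = 0.6207/2.748 = 0.226.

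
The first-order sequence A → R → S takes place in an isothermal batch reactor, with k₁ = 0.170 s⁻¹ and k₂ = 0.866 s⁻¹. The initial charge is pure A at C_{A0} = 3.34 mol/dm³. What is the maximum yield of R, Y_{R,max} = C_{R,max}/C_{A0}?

0.132

For a first-order series the maximum intermediate yield is C_{R,max}/C_{A0} = (k₁/k₂)^[k₂/(k₂−k₁)].
= (0.170/0.866)^(0.866/(0.866−0.170)) = (0.1963)^(1.244) = 0.1319.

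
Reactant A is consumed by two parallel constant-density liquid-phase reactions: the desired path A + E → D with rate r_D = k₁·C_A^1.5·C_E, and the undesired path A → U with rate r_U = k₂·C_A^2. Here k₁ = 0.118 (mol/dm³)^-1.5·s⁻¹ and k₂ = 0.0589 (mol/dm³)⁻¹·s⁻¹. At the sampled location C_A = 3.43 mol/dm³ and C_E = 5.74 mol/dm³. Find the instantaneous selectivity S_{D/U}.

S_{D/U} = r_D/r_U = (k₁·C_A^1.5·C_E)/(k₂·C_A^2) = (k₁/k₂)·C_A^-0.5·C_E.
= (0.118×3.430^1.5×5.740) / (0.0589×3.430^2) = 4.303/0.6930 = 6.21.
The undesired path is higher order in A, so low C_A (CSTR or dilute feed) favours D.

6.21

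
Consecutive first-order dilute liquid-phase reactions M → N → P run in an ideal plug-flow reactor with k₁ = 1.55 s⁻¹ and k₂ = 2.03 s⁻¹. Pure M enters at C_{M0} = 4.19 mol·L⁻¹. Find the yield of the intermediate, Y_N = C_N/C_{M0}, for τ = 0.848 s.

For first-order series with pure M initially, C_N(τ) = k₁C_{M0}/(k₂−k₁)·(e^(−k₁τ) − e^(−k₂τ)).
e^(−k₁τ) = e^(−1.55×0.848) = e^(−1.314) = 0.2686; e^(−k₂τ) = e^(−1.721) = 0.1788.
C_N = 1.55×4.19/(2.03−1.55) × (0.2686−0.1788) = 13.53×0.08983 = 1.215 mol·L⁻¹.
Y_N = C_N/C_{M0} = 1.215/4.19 = 0.290.

0.290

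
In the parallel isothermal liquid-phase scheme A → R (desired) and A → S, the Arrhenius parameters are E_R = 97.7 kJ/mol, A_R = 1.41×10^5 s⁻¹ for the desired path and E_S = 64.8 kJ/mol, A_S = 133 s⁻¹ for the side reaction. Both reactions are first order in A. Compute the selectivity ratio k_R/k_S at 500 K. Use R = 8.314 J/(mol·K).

0.387

k_R/k_S = (A_R/A_S)·exp[−(E_R−E_S)/(RT)] = (A_R/A_S)·exp[(E_S−E_R)/(RT)].
(E_S−E_R)/(RT) = (64.8−97.7)×10³/(8.314×500) = -32900/4157 = -7.914.
k_R/k_S = (1.41×10^5/133)·exp(-7.914) = 1060 × 3.655×10^-4 = 0.387.
Since E_R > E_S, raising the temperature improves selectivity toward R.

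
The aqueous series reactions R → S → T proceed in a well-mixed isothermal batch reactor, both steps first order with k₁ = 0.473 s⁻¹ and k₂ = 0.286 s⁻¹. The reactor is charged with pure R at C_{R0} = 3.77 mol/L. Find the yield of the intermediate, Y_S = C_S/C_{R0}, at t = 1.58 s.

Solving the coupled first-order balances gives C_S(t) = [k₁/(k₂−k₁)]·C_{R0}·(e^(−k₁t) − e^(−k₂t)).
e^(−k₁t) = e^(−0.473×1.58) = e^(−0.7473) = 0.4736; e^(−k₂t) = e^(−0.4519) = 0.6364.
C_S = 0.473×3.77/(0.286−0.473) × (0.4736−0.6364) = (-9.536)×(-0.1628) = 1.552 mol/L.
Y_S = C_S/C_{R0} = 1.552/3.77 = 0.412.

0.412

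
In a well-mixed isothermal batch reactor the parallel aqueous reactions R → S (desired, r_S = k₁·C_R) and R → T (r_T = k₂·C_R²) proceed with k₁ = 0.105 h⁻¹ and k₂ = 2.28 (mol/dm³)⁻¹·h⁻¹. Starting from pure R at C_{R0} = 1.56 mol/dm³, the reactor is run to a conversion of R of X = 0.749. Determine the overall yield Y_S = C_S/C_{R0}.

0.0384

C_R = C_{R0}(1−X) = 0.3916 mol/dm³.
Along a PFR/batch, dC_S/dC_R = −r_S/(r_S+r_T) = −k₁/(k₁+k₂·C_R).
Integrating from C_{R0} to C_R: C_S = (0.105/2.28)·ln[(0.105+2.28·1.56)/(0.105+2.28·0.392)] = 0.04605·ln(3.662/0.9978) = 0.05988 mol/dm³.
Y_S = C_S/C_{R0} = 0.05988/1.56 = 0.0384.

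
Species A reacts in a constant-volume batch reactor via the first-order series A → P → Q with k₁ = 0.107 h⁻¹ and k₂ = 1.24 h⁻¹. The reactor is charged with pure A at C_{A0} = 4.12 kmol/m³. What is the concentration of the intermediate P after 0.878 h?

0.223 kmol/m³

For first-order series with pure A initially, C_P(t) = k₁C_{A0}/(k₂−k₁)·(e^(−k₁t) − e^(−k₂t)).
e^(−k₁t) = e^(−0.107×0.878) = e^(−0.09395) = 0.9103; e^(−k₂t) = e^(−1.089) = 0.3366.
C_P = 0.107×4.12/(1.24−0.107) × (0.9103−0.3366) = 0.3891×0.5737 = 0.2232 kmol/m³.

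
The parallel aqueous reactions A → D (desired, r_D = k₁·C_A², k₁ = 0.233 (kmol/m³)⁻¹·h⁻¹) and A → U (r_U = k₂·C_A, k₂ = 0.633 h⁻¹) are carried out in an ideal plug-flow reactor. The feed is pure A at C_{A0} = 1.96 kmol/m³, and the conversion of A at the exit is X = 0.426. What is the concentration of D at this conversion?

C_A = C_{A0}(1−X) = 1.125 kmol/m³.
Along a PFR/batch, dC_U/dC_A = −r_U/(r_D+r_U) = −k₂/(k₂+k₁·C_A).
Integrating from C_{A0} to C_A: C_U = (0.633/0.233)·ln[(0.633+0.233·1.96)/(0.633+0.233·1.13)] = 2.717·ln(1.090/0.8951) = 0.5343 kmol/m³.
Then C_D = (C_{A0}−C_A) − C_U = 0.8350 − 0.5343 = 0.3007 kmol/m³.

0.301 kmol/m³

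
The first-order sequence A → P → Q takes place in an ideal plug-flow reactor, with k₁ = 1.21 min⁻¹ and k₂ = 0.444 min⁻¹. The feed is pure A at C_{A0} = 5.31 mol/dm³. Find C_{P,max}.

2.97 mol/dm³

For a first-order series the maximum intermediate yield is C_{P,max}/C_{A0} = (k₁/k₂)^[k₂/(k₂−k₁)].
= (1.21/0.444)^(0.444/(0.444−1.21)) = (2.725)^(-0.5796) = 0.5593.
C_{P,max} = 0.5593×5.31 = 2.97 mol/dm³.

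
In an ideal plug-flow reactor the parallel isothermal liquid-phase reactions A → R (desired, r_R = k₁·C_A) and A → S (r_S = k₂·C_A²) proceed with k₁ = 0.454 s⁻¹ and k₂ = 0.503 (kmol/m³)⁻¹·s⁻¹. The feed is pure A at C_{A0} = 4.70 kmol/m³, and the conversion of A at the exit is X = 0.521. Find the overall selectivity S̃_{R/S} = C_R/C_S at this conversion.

C_A = C_{A0}(1−X) = 2.251 kmol/m³.
Along a PFR/batch, dC_R/dC_A = −r_R/(r_R+r_S) = −k₁/(k₁+k₂·C_A).
Integrating from C_{A0} to C_A: C_R = (0.454/0.503)·ln[(0.454+0.503·4.70)/(0.454+0.503·2.25)] = 0.9026·ln(2.818/1.586) = 0.5186 kmol/m³.
C_S = (C_{A0}−C_A)−C_R = 1.930 kmol/m³; S̃_{R/S} = 0.5186/1.930 = 0.269.

0.269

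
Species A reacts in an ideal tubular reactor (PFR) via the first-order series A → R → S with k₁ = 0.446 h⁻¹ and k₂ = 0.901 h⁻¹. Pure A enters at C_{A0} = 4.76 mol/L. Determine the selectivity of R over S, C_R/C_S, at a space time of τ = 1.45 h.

1.09

Solving the coupled first-order balances gives C_R(τ) = [k₁/(k₂−k₁)]·C_{A0}·(e^(−k₁τ) − e^(−k₂τ)).
e^(−k₁τ) = e^(−0.446×1.45) = e^(−0.6467) = 0.5238; e^(−k₂τ) = e^(−1.306) = 0.2708.
C_R = 0.446×4.76/(0.901−0.446) × (0.5238−0.2708) = 4.666×0.2530 = 1.180 mol/L.
C_A = C_{A0}e^(−k₁τ) = 2.493 mol/L, so C_S = C_{A0}−C_A−C_R = 1.086 mol/L; C_R/C_S = 1.09.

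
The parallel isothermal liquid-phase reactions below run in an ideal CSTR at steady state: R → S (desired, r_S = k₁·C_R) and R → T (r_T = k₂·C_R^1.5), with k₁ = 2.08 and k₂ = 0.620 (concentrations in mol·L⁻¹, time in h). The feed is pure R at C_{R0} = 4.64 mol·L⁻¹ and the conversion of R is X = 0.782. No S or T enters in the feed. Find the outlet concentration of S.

2.79 mol·L⁻¹

Exit C_R = C_{R0}(1−X) = 4.64×0.218 = 1.012 mol·L⁻¹.
In a CSTR the entire volume is at exit conditions, so r_S = 2.08×1.012 = 2.104 and r_T = 0.620×1.012^1.5 = 0.6307.
Fraction of consumed R going to S: r_S/(r_S+r_T) = 0.7694.
C_S = 0.7694·C_{R0}·X = 0.7694×4.64×0.782 = 2.79 mol·L⁻¹.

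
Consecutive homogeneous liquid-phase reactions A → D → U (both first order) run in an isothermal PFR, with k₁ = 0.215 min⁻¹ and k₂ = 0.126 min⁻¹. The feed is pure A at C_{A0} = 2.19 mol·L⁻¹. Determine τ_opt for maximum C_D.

6.00 min

Setting dC_D/dτ = 0 gives τ_opt = ln(k₂/k₁)/(k₂−k₁).
= ln(0.126/0.215)/(0.126−0.215) = ln(0.5860)/-0.08900 = -0.5344/-0.08900 = 6.00 min.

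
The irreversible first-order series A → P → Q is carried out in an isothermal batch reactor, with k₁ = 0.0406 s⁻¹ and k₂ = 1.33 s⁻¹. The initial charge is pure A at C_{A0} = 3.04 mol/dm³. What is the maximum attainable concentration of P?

Evaluating C_P at t_opt = ln(k₂/k₁)/(k₂−k₁) gives C_{P,max}/C_{A0} = (k₁/k₂)^[k₂/(k₂−k₁)].
= (0.0406/1.33)^(1.33/(1.33−0.0406)) = (0.03053)^(1.031) = 0.02735.
C_{P,max} = 0.02735×3.04 = 0.0831 mol/dm³.

0.0831 mol/dm³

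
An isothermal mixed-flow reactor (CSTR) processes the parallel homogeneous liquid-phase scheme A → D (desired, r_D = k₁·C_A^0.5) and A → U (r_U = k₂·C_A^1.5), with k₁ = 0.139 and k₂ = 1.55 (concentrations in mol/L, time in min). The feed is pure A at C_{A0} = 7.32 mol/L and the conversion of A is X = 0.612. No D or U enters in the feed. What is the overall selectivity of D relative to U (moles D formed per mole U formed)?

0.0316

Exit C_A = C_{A0}(1−X) = 7.32×0.388 = 2.840 mol/L.
Rates in a CSTR are evaluated at the outlet concentration: r_D = 0.139×2.840^0.5 = 0.2343, r_U = 1.55×2.840^1.5 = 7.419.
Overall selectivity = C_D/C_U = r_Dτ/(r_Uτ) = r_D/r_U = 0.0316.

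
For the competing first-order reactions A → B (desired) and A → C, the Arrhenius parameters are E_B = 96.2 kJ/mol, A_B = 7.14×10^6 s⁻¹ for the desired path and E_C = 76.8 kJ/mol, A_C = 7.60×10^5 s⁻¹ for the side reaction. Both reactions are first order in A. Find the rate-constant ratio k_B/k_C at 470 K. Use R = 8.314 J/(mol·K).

k_B/k_C = (A_B/A_C)·exp[−(E_B−E_C)/(RT)] = (A_B/A_C)·exp[(E_C−E_B)/(RT)].
(E_C−E_B)/(RT) = (76.8−96.2)×10³/(8.314×470) = -19400/3908 = -4.965.
k_B/k_C = (7.14×10^6/7.60×10^5)·exp(-4.965) = 9.395 × 0.006980 = 0.0656.

0.0656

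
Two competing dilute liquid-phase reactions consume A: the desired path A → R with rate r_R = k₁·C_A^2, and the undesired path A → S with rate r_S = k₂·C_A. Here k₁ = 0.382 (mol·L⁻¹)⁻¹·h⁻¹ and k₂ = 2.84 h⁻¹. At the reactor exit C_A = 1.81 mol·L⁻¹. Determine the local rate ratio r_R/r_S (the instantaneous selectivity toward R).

0.243

S_{R/S} = r_R/r_S = (k₁·C_A^2)/(k₂·C_A) = (k₁/k₂)·C_A.
= (0.382×1.810^2) / (2.84×1.810) = 1.251/5.140 = 0.243.
Since the desired path is higher order in A, keeping C_A high (PFR or concentrated feed) favours R.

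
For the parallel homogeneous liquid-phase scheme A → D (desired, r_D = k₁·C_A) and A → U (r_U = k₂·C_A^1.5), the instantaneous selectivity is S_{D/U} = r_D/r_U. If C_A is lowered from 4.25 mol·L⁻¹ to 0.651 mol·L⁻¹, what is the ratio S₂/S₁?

S_{D/U} = (k₁/k₂)·C_A^-0.5, so S₂/S₁ = (C_{A,2}/C_{A,1})^-0.5.
= (0.651/4.25)^(-0.5) = (0.1532)^(-0.5) = 2.56.

2.56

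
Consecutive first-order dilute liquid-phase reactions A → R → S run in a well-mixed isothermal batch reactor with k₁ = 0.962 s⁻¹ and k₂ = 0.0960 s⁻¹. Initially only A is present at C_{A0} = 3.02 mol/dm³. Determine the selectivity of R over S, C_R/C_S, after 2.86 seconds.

Solving the coupled first-order balances gives C_R(t) = [k₁/(k₂−k₁)]·C_{A0}·(e^(−k₁t) − e^(−k₂t)).
e^(−k₁t) = e^(−0.962×2.86) = e^(−2.751) = 0.06384; e^(−k₂t) = e^(−0.2746) = 0.7599.
C_R = 0.962×3.02/(0.0960−0.962) × (0.06384−0.7599) = (-3.355)×(-0.6961) = 2.335 mol/dm³.
C_A = C_{A0}e^(−k₁t) = 0.1928 mol/dm³, so C_S = C_{A0}−C_A−C_R = 0.4921 mol/dm³; C_R/C_S = 4.75.

4.75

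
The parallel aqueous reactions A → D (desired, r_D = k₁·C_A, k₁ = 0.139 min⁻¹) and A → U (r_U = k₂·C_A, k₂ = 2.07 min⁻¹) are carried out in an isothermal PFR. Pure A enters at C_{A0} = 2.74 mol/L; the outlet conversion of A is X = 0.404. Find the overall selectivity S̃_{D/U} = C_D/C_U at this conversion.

C_A = C_{A0}(1−X) = 1.633 mol/L.
Both paths are first order in A, so the instantaneous fraction to D is constant: dC_D/d(−C_A) = k₁/(k₁+k₂) = 0.06292.
C_D = 0.06292·(C_{A0}−C_A) = 0.06292×1.107 = 0.0697 mol/L.
C_U = (C_{A0}−C_A)−C_D = 1.037 mol/L; S̃_{D/U} = 0.06965/1.037 = 0.0671.

0.0671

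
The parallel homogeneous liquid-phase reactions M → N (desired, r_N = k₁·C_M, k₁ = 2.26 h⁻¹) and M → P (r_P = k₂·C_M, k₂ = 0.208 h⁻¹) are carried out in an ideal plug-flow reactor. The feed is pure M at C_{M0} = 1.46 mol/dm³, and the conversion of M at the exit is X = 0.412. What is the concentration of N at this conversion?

C_M = C_{M0}(1−X) = 0.8585 mol/dm³.
Both paths are first order in M, so the instantaneous fraction to N is constant: dC_N/d(−C_M) = k₁/(k₁+k₂) = 0.9157.
C_N = 0.9157·(C_{M0}−C_M) = 0.9157×0.6015 = 0.551 mol/dm³.

0.551 mol/dm³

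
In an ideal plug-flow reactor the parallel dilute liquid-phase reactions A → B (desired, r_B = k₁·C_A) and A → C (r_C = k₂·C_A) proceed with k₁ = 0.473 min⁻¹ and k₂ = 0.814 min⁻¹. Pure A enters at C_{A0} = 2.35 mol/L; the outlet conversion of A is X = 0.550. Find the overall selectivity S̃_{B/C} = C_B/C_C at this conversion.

0.581

C_A = C_{A0}(1−X) = 1.057 mol/L.
Both paths are first order in A, so the instantaneous fraction to B is constant: dC_B/d(−C_A) = k₁/(k₁+k₂) = 0.3675.
C_B = 0.3675·(C_{A0}−C_A) = 0.3675×1.293 = 0.475 mol/L.
C_C = (C_{A0}−C_A)−C_B = 0.8175 mol/L; S̃_{B/C} = 0.4750/0.8175 = 0.581.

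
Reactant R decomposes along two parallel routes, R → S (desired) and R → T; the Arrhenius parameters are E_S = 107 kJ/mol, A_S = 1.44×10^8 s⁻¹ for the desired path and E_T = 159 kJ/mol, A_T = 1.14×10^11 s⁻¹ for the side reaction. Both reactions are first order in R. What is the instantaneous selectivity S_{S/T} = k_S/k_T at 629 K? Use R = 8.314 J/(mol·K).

With equal orders, S_{S/T} = k_S/k_T = (A_S/A_T)·exp[(E_T−E_S)/(RT)].
(E_T−E_S)/(RT) = (159−107)×10³/(8.314×629) = 52000/5230 = 9.944.
k_S/k_T = (1.44×10^8/1.14×10^11)·exp(9.944) = 0.001263 × 20818 = 26.3.

26.3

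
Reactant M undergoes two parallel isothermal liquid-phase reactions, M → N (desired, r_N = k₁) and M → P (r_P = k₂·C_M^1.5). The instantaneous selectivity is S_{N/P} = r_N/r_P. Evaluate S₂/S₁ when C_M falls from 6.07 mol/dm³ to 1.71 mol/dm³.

6.69

S_{N/P} = (k₁/k₂)·C_M^-1.5, so S₂/S₁ = (C_{M,2}/C_{M,1})^-1.5.
= (1.71/6.07)^(-1.5) = (0.2817)^(-1.5) = 6.69.
Selectivity toward N rises as C_M falls — low-concentration operation is favoured.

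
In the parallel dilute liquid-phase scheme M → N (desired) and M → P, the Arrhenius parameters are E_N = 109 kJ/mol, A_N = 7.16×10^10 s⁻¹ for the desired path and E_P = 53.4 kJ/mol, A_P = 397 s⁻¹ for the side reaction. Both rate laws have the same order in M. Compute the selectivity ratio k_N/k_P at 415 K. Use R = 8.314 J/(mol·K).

18.1

k_N/k_P = (A_N/A_P)·exp[−(E_N−E_P)/(RT)] = (A_N/A_P)·exp[(E_P−E_N)/(RT)].
(E_P−E_N)/(RT) = (53.4−109)×10³/(8.314×415) = -55600/3450 = -16.11.
k_N/k_P = (7.16×10^10/397)·exp(-16.11) = 1.804×10^8 × 1.004×10^-7 = 18.1.
Since E_N > E_P, raising the temperature improves selectivity toward N.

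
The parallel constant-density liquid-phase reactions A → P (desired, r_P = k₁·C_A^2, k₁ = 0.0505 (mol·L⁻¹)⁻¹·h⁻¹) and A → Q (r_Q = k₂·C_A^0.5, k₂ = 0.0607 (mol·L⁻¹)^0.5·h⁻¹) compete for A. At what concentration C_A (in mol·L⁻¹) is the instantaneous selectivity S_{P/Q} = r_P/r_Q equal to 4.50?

S_{P/Q} = (k₁/k₂)·C_A^1.5 ⇒ C_A = (S·k₂/k₁)^(1/1.5).
= (4.50×0.0607/0.0505)^(0.6667) = (5.409)^(0.6667) = 3.08 mol·L⁻¹.

3.08 mol·L⁻¹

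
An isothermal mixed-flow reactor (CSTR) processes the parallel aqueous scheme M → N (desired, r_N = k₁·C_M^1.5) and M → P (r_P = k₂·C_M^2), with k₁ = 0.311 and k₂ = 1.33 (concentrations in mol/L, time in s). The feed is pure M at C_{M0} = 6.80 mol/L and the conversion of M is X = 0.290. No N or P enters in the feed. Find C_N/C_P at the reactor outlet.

0.106

Exit C_M = C_{M0}(1−X) = 6.80×0.710 = 4.828 mol/L.
Rates in a CSTR are evaluated at the outlet concentration: r_N = 0.311×4.828^1.5 = 3.299, r_P = 1.33×4.828^2 = 31.00.
Overall selectivity = C_N/C_P = r_Nτ/(r_Pτ) = r_N/r_P = 0.106.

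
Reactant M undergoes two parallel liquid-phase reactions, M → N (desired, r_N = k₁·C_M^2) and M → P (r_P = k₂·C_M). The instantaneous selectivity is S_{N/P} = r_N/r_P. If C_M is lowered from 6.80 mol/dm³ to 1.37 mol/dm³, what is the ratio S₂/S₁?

0.201

S_{N/P} = (k₁/k₂)·C_M, so S₂/S₁ = (C_{M,2}/C_{M,1}).
= 1.37/6.80 = 0.201.
Selectivity toward N falls as C_M falls — high-concentration operation is favoured.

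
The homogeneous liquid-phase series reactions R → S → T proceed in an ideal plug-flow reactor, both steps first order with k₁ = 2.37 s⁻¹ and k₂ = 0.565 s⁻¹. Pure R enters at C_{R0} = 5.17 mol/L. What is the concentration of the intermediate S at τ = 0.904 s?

For first-order series with pure R initially, C_S(τ) = k₁C_{R0}/(k₂−k₁)·(e^(−k₁τ) − e^(−k₂τ)).
e^(−k₁τ) = e^(−2.37×0.904) = e^(−2.142) = 0.1174; e^(−k₂τ) = e^(−0.5108) = 0.6000.
C_S = 2.37×5.17/(0.565−2.37) × (0.1174−0.6000) = (-6.788)×(-0.4827) = 3.277 mol/L.

3.28 mol/L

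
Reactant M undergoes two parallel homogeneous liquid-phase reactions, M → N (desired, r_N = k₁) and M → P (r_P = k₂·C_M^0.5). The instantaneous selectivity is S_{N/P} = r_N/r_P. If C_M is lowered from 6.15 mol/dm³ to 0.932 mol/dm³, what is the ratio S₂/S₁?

S_{N/P} = (k₁/k₂)·C_M^-0.5, so S₂/S₁ = (C_{M,2}/C_{M,1})^-0.5.
= (0.932/6.15)^(-0.5) = (0.1515)^(-0.5) = 2.57.

2.57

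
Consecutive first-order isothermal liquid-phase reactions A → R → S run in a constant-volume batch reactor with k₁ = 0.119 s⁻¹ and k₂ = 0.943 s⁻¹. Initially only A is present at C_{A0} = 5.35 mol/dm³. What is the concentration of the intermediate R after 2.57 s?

The intermediate concentration in a first-order A→B→C sequence is C_R = k₁C_{A0}(e^(−k₁t) − e^(−k₂t))/(k₂−k₁).
e^(−k₁t) = e^(−0.119×2.57) = e^(−0.3058) = 0.7365; e^(−k₂t) = e^(−2.424) = 0.08861.
C_R = 0.119×5.35/(0.943−0.119) × (0.7365−0.08861) = 0.7726×0.6479 = 0.5006 mol/dm³.

0.501 mol/dm³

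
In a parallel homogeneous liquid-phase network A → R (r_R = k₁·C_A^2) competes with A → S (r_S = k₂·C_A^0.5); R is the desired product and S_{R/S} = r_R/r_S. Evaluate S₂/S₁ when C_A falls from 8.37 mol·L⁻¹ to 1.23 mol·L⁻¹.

S_{R/S} = (k₁/k₂)·C_A^1.5, so S₂/S₁ = (C_{A,2}/C_{A,1})^1.5.
= (1.23/8.37)^1.5 = (0.1470)^1.5 = 0.0563.

0.0563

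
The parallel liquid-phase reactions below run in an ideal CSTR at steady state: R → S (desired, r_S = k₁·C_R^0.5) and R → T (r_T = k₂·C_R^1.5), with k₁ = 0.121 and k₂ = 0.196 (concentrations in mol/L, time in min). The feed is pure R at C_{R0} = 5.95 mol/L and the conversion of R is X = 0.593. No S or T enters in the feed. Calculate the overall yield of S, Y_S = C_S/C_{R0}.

0.120

Exit C_R = C_{R0}(1−X) = 5.95×0.407 = 2.422 mol/L.
A CSTR operates uniformly at the exit composition, giving r_S = 0.1883 and r_T = 0.7386 (each k·C_R^n at C_R = 2.422).
Fraction of consumed R going to S: r_S/(r_S+r_T) = 0.2031.
C_S = 0.2031·C_{R0}·X = 0.2031×5.95×0.593 = 0.717 mol/L; Y_S = C_S/C_{R0} = 0.120.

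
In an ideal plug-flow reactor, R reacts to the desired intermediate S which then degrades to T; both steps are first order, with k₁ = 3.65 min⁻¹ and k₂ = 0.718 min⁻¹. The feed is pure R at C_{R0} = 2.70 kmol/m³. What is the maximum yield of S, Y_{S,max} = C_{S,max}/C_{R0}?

For a first-order series the maximum intermediate yield is C_{S,max}/C_{R0} = (k₁/k₂)^[k₂/(k₂−k₁)].
= (3.65/0.718)^(0.718/(0.718−3.65)) = (5.084)^(-0.2449) = 0.6715.

0.672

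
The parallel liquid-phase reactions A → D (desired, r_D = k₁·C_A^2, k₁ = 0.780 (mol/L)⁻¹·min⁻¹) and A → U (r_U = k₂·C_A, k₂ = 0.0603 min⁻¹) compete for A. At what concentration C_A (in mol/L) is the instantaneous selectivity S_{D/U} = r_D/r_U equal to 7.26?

S_{D/U} = (k₁/k₂)·C_A ⇒ C_A = S·k₂/k₁.
= 7.26×0.0603/0.780 = 0.561 mol/L.

0.561 mol/L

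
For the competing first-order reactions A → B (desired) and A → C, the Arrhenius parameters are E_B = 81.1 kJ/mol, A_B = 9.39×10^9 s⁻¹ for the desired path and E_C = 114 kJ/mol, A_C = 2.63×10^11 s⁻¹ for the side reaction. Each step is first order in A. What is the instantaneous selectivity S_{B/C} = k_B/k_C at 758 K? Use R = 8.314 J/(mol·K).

6.61

Since both paths have the same order in A, the concentration cancels and S_{B/C} = k_B/k_C = (A_B/A_C)·exp[(E_C−E_B)/(RT)].
(E_C−E_B)/(RT) = (114−81.1)×10³/(8.314×758) = 32900/6302 = 5.221.
k_B/k_C = (9.39×10^9/2.63×10^11)·exp(5.221) = 0.03570 × 185.0 = 6.61.
Since E_B < E_C, lowering the temperature improves selectivity toward B.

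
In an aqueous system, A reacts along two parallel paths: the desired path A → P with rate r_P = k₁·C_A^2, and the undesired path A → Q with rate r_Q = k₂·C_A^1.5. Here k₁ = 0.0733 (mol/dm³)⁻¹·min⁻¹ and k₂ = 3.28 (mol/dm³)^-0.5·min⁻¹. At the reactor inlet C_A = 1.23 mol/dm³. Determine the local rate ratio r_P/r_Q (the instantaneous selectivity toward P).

S_{P/Q} = r_P/r_Q = (k₁·C_A^2)/(k₂·C_A^1.5) = (k₁/k₂)·C_A^0.5.
= (0.0733×1.230^2) / (3.28×1.230^1.5) = 0.1109/4.474 = 0.0248.
Since the desired path is higher order in A, keeping C_A high (PFR or concentrated feed) favours P.

0.0248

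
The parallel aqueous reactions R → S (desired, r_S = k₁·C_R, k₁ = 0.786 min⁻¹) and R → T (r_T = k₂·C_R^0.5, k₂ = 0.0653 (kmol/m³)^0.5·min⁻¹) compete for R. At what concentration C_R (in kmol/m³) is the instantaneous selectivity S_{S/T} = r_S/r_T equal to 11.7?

0.945 kmol/m³

S_{S/T} = (k₁/k₂)·C_R^0.5 ⇒ C_R = (S·k₂/k₁)^(2).
= (11.7×0.0653/0.786)^(2) = (0.9720)^(2) = 0.945 kmol/m³.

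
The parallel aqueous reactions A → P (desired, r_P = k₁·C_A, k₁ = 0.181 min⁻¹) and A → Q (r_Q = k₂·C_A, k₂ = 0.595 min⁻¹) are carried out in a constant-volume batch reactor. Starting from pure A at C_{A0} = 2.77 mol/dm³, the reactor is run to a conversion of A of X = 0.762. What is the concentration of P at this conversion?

C_A = C_{A0}(1−X) = 0.6593 mol/dm³.
Both paths are first order in A, so the instantaneous fraction to P is constant: dC_P/d(−C_A) = k₁/(k₁+k₂) = 0.2332.
C_P = 0.2332·(C_{A0}−C_A) = 0.2332×2.111 = 0.492 mol/dm³.

0.492 mol/dm³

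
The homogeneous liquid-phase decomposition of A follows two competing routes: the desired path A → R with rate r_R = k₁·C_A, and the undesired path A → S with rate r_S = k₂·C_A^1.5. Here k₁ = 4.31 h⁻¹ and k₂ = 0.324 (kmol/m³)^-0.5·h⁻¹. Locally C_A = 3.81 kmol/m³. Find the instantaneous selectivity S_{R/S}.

S_{R/S} = r_R/r_S = (k₁·C_A)/(k₂·C_A^1.5) = (k₁/k₂)·C_A^-0.5.
= (4.31×3.810) / (0.324×3.810^1.5) = 16.42/2.410 = 6.82.
The undesired path is higher order in A, so low C_A (CSTR or dilute feed) favours R.

6.82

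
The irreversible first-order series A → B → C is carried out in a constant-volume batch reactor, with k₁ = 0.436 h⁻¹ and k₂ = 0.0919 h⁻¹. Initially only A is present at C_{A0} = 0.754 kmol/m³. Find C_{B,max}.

At the optimum, C_{B,max}/C_{A0} = (k₁/k₂)^[k₂/(k₂−k₁)].
= (0.436/0.0919)^(0.0919/(0.0919−0.436)) = (4.744)^(-0.2671) = 0.6598.
C_{B,max} = 0.6598×0.754 = 0.497 kmol/m³.

0.497 kmol/m³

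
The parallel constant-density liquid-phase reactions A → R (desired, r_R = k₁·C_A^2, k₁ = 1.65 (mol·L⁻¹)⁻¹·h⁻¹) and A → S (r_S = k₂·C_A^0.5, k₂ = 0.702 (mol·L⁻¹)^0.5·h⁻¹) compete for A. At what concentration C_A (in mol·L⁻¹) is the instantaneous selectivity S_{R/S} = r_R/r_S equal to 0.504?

0.358 mol·L⁻¹

S_{R/S} = (k₁/k₂)·C_A^1.5 ⇒ C_A = (S·k₂/k₁)^(1/1.5).
= (0.504×0.702/1.65)^(0.6667) = (0.2144)^(0.6667) = 0.358 mol·L⁻¹.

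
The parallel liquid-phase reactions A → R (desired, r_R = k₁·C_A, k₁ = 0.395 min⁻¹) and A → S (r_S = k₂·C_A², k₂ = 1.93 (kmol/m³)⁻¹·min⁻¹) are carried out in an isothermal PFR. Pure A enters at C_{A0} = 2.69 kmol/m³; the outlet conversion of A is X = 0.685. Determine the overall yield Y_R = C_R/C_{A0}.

C_A = C_{A0}(1−X) = 0.8473 kmol/m³.
Along a PFR/batch, dC_R/dC_A = −r_R/(r_R+r_S) = −k₁/(k₁+k₂·C_A).
Integrating from C_{A0} to C_A: C_R = (0.395/1.93)·ln[(0.395+1.93·2.69)/(0.395+1.93·0.847)] = 0.2047·ln(5.587/2.030) = 0.2072 kmol/m³.
Y_R = C_R/C_{A0} = 0.2072/2.69 = 0.0770.

0.0770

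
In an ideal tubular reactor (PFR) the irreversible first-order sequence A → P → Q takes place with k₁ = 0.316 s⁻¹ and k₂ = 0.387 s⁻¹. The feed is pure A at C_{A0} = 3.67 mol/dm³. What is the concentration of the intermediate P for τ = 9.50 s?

0.398 mol/dm³

For first-order series with pure A initially, C_P(τ) = k₁C_{A0}/(k₂−k₁)·(e^(−k₁τ) − e^(−k₂τ)).
e^(−k₁τ) = e^(−0.316×9.50) = e^(−3.002) = 0.04969; e^(−k₂τ) = e^(−3.676) = 0.02531.
C_P = 0.316×3.67/(0.387−0.316) × (0.04969−0.02531) = 16.33×0.02438 = 0.3982 mol/dm³.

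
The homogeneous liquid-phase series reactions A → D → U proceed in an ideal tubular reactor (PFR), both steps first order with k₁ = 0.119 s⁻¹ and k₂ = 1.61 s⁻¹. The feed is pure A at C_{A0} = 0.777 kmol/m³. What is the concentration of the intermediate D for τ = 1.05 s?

0.0433 kmol/m³

For first-order series with pure A initially, C_D(τ) = k₁C_{A0}/(k₂−k₁)·(e^(−k₁τ) − e^(−k₂τ)).
e^(−k₁τ) = e^(−0.119×1.05) = e^(−0.1250) = 0.8825; e^(−k₂τ) = e^(−1.691) = 0.1844.
C_D = 0.119×0.777/(1.61−0.119) × (0.8825−0.1844) = 0.06201×0.6981 = 0.04329 kmol/m³.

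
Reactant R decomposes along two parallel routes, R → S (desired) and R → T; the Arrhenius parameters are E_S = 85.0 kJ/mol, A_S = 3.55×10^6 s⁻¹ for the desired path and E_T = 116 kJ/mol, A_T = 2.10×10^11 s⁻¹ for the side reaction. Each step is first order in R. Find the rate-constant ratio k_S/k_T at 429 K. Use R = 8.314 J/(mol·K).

0.101

Since both paths have the same order in R, the concentration cancels and S_{S/T} = k_S/k_T = (A_S/A_T)·exp[(E_T−E_S)/(RT)].
(E_T−E_S)/(RT) = (116−85.0)×10³/(8.314×429) = 31000/3567 = 8.691.
k_S/k_T = (3.55×10^6/2.10×10^11)·exp(8.691) = 1.690×10^-5 × 5952 = 0.101.
Since E_S < E_T, lowering the temperature improves selectivity toward S.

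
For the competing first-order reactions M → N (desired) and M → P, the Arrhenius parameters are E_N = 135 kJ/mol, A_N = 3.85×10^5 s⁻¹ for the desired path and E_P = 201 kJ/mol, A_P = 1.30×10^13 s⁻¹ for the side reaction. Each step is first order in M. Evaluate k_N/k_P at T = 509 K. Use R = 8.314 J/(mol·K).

Since both paths have the same order in M, the concentration cancels and S_{N/P} = k_N/k_P = (A_N/A_P)·exp[(E_P−E_N)/(RT)].
(E_P−E_N)/(RT) = (201−135)×10³/(8.314×509) = 66000/4232 = 15.60.
k_N/k_P = (3.85×10^5/1.30×10^13)·exp(15.60) = 2.962×10^-8 × 5.933×10^6 = 0.176.
Since E_N < E_P, lowering the temperature improves selectivity toward N.

0.176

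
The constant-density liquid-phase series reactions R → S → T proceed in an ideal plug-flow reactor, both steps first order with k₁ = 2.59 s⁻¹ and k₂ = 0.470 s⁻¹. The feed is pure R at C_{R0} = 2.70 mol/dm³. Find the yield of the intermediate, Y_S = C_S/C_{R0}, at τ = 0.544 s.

The intermediate concentration in a first-order A→B→C sequence is C_S = k₁C_{R0}(e^(−k₁τ) − e^(−k₂τ))/(k₂−k₁).
e^(−k₁τ) = e^(−2.59×0.544) = e^(−1.409) = 0.2444; e^(−k₂τ) = e^(−0.2557) = 0.7744.
C_S = 2.59×2.70/(0.470−2.59) × (0.2444−0.7744) = (-3.299)×(-0.5300) = 1.748 mol/dm³.
Y_S = C_S/C_{R0} = 1.748/2.70 = 0.647.

0.647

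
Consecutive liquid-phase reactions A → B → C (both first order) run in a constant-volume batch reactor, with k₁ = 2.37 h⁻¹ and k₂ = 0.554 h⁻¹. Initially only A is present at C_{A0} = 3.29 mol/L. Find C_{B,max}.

Evaluating C_B at t_opt = ln(k₂/k₁)/(k₂−k₁) gives C_{B,max}/C_{A0} = (k₁/k₂)^[k₂/(k₂−k₁)].
= (2.37/0.554)^(0.554/(0.554−2.37)) = (4.278)^(-0.3051) = 0.6418.
C_{B,max} = 0.6418×3.29 = 2.11 mol/L.

2.11 mol/L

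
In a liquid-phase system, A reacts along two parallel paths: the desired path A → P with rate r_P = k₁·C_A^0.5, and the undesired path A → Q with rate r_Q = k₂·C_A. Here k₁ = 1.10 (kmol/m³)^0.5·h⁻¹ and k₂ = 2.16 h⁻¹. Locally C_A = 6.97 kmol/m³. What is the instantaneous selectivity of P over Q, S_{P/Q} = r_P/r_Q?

S_{P/Q} = r_P/r_Q = (k₁·C_A^0.5)/(k₂·C_A) = (k₁/k₂)·C_A^-0.5.
= (1.10×6.970^0.5) / (2.16×6.970) = 2.904/15.06 = 0.193.
The undesired path is higher order in A, so low C_A (CSTR or dilute feed) favours P.

0.193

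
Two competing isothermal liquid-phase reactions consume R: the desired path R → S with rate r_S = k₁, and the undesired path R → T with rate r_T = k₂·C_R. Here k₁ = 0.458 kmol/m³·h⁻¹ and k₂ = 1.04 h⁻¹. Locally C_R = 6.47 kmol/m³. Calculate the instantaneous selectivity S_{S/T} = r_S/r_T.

0.0681

S_{S/T} = r_S/r_T = (k₁)/(k₂·C_R) = (k₁/k₂)·C_R⁻¹.
= (0.458) / (1.04×6.470) = 0.4580/6.729 = 0.0681.
The undesired path is higher order in R, so low C_R (CSTR or dilute feed) favours S.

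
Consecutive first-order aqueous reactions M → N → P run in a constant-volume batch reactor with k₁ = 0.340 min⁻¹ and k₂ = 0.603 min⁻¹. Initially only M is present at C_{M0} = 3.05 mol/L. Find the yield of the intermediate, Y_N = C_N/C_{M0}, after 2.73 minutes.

0.262

Solving the coupled first-order balances gives C_N(t) = [k₁/(k₂−k₁)]·C_{M0}·(e^(−k₁t) − e^(−k₂t)).
e^(−k₁t) = e^(−0.340×2.73) = e^(−0.9282) = 0.3953; e^(−k₂t) = e^(−1.646) = 0.1928.
C_N = 0.340×3.05/(0.603−0.340) × (0.3953−0.1928) = 3.943×0.2025 = 0.7984 mol/L.
Y_N = C_N/C_{M0} = 0.7984/3.05 = 0.262.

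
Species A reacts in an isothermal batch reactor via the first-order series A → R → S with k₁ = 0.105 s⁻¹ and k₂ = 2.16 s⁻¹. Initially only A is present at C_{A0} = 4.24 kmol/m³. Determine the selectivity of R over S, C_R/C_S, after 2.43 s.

0.212

The intermediate concentration in a first-order A→B→C sequence is C_R = k₁C_{A0}(e^(−k₁t) − e^(−k₂t))/(k₂−k₁).
e^(−k₁t) = e^(−0.105×2.43) = e^(−0.2551) = 0.7748; e^(−k₂t) = e^(−5.249) = 0.005254.
C_R = 0.105×4.24/(2.16−0.105) × (0.7748−0.005254) = 0.2166×0.7695 = 0.1667 kmol/m³.
C_A = C_{A0}e^(−k₁t) = 3.285 kmol/m³, so C_S = C_{A0}−C_A−C_R = 0.7881 kmol/m³; C_R/C_S = 0.212.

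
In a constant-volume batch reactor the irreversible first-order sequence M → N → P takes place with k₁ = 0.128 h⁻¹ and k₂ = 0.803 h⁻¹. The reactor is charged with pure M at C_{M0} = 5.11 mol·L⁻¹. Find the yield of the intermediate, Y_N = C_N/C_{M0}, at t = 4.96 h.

0.0970

Solving the coupled first-order balances gives C_N(t) = [k₁/(k₂−k₁)]·C_{M0}·(e^(−k₁t) − e^(−k₂t)).
e^(−k₁t) = e^(−0.128×4.96) = e^(−0.6349) = 0.5300; e^(−k₂t) = e^(−3.983) = 0.01863.
C_N = 0.128×5.11/(0.803−0.128) × (0.5300−0.01863) = 0.9690×0.5114 = 0.4955 mol·L⁻¹.
Y_N = C_N/C_{M0} = 0.4955/5.11 = 0.0970.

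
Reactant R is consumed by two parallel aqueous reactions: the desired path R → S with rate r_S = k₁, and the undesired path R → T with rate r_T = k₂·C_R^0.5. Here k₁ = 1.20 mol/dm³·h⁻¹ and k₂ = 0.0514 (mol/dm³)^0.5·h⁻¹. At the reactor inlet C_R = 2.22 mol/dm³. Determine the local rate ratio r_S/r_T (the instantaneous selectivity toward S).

S_{S/T} = r_S/r_T = (k₁)/(k₂·C_R^0.5) = (k₁/k₂)·C_R^-0.5.
= (1.20) / (0.0514×2.220^0.5) = 1.200/0.07658 = 15.7.

15.7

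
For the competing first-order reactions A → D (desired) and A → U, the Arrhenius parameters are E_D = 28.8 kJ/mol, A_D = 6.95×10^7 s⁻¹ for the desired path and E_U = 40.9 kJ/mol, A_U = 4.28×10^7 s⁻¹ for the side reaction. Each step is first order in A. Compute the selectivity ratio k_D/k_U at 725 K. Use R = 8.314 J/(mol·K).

12.1

k_D/k_U = (A_D/A_U)·exp[−(E_D−E_U)/(RT)] = (A_D/A_U)·exp[(E_U−E_D)/(RT)].
(E_U−E_D)/(RT) = (40.9−28.8)×10³/(8.314×725) = 12100/6028 = 2.007.
k_D/k_U = (6.95×10^7/4.28×10^7)·exp(2.007) = 1.624 × 7.444 = 12.1.
Since E_D < E_U, lowering the temperature improves selectivity toward D.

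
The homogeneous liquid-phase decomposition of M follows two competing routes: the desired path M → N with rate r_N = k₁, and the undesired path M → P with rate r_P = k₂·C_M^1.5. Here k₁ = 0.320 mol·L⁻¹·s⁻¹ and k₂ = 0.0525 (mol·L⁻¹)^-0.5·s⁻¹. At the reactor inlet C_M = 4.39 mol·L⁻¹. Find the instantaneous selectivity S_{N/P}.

0.663

S_{N/P} = r_N/r_P = (k₁)/(k₂·C_M^1.5) = (k₁/k₂)·C_M^-1.5.
= (0.320) / (0.0525×4.390^1.5) = 0.3200/0.4829 = 0.663.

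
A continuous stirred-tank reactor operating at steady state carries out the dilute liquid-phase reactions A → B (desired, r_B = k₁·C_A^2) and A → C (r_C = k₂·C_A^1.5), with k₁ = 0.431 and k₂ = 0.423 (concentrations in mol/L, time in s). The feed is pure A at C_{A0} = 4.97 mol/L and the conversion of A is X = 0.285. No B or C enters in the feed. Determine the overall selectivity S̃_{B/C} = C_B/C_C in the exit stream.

1.92

Exit C_A = C_{A0}(1−X) = 4.97×0.715 = 3.554 mol/L.
A CSTR operates uniformly at the exit composition, giving r_B = 5.443 and r_C = 2.834 (each k·C_A^n at C_A = 3.554).
Overall selectivity = C_B/C_C = r_Bτ/(r_Cτ) = r_B/r_C = 1.92.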